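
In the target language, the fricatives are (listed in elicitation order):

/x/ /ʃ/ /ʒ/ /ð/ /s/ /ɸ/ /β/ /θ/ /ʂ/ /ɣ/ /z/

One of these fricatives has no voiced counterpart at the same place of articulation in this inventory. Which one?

/ʂ/

Bilabial: /ɸ/ ~ /β/
Dental: /θ/ ~ /ð/
Alveolar: /s/ ~ /z/
Postalveolar: /ʃ/ ~ /ʒ/
Velar: /x/ ~ /ɣ/
Retroflex: only /ʂ/ (voiceless); no voiced partner.
So /ʂ/ is the unpaired segment.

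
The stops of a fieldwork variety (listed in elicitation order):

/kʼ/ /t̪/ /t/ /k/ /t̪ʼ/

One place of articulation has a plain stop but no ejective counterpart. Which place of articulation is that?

place of articulation  plain     ejective
dental            t̪        t̪ʼ     
alveolar          t         —       
velar             k         kʼ      
Every place of articulation has an ejective member except alveolar, where /tʼ/ would be expected.

alveolar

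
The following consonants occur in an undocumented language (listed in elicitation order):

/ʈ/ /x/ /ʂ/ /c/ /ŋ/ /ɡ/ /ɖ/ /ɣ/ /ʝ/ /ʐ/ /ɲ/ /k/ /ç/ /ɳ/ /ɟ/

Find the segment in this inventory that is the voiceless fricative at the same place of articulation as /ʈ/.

/ʈ/ is a voiceless retroflex stop.
The voiceless fricative at the same place is a voiceless retroflex fricative — in this inventory, /ʂ/.

/ʂ/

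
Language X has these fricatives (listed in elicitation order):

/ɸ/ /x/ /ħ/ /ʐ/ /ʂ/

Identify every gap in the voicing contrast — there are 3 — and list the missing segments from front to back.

place of articulation  voiceless  voiced  
bilabial          ɸ         —       
retroflex         ʂ         ʐ       
velar             x         —       
pharyngeal        ħ         —       
Gaps, from front to back: bilabial lacks voiced (/β/); velar lacks voiced (/ɣ/); pharyngeal lacks voiced (/ʕ/).

/β/, /ɣ/, /ʕ/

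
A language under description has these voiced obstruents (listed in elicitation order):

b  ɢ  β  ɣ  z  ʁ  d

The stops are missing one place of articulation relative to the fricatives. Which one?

place of articulation  stop      fricative
bilabial          b         β       
alveolar          d         z       
velar             —         ɣ       
uvular            ɢ         ʁ       
Every place of articulation has a stop member except velar, where /ɡ/ would be expected.

velar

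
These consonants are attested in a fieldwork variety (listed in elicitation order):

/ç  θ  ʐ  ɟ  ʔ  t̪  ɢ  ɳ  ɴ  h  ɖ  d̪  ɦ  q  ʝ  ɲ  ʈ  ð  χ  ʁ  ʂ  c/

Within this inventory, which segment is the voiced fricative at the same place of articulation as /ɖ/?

/ɖ/ is a voiced retroflex stop.
The voiced fricative at the same place is a voiced retroflex fricative — in this inventory, /ʐ/.

/ʐ/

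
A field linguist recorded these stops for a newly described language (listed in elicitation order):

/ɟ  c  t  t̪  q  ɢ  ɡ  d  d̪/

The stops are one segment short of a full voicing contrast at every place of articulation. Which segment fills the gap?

Voiceless: /t̪/ (dental), /t/ (alveolar), /c/ (palatal), /q/ (uvular).
Voiced: /d̪/ (dental), /d/ (alveolar), /ɟ/ (palatal), /ɡ/ (velar), /ɢ/ (uvular).
The velar row has no voiceless member, so the gap is the voiceless velar stop /k/.

/k/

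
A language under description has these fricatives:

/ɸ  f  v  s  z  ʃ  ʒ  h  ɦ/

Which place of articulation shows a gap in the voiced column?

bilabial

Voiceless: /ɸ/ (bilabial), /f/ (labiodental), /s/ (alveolar), /ʃ/ (postalveolar), /h/ (glottal).
Voiced: /v/ (labiodental), /z/ (alveolar), /ʒ/ (postalveolar), /ɦ/ (glottal).
Every place of articulation has a voiced member except bilabial, where /β/ would be expected.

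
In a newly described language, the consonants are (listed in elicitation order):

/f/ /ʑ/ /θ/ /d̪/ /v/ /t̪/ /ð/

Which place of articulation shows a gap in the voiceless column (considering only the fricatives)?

labiodental: voiceless /f/, voiced /v/.
dental: voiceless /θ/, voiced /ð/.
alveolo-palatal: voiceless —, voiced /ʑ/.
Every place of articulation has a voiceless member except alveolo-palatal, where /ɕ/ would be expected.

alveolo-palatal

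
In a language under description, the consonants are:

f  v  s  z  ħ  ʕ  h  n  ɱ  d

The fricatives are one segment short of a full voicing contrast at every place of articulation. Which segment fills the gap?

labiodental: voiceless /f/, voiced /v/.
alveolar: voiceless /s/, voiced /z/.
pharyngeal: voiceless /ħ/, voiced /ʕ/.
glottal: voiceless /h/, voiced —.
The glottal row has no voiced member, so the gap is the voiced glottal fricative /ɦ/.

/ɦ/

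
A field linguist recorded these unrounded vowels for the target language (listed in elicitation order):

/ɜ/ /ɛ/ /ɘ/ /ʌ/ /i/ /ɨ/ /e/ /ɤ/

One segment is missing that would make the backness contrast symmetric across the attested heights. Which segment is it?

/ɯ/

Front: /i/ (high), /e/ (high-mid), /ɛ/ (low-mid).
Central: /ɨ/ (high), /ɘ/ (high-mid), /ɜ/ (low-mid).
Back: /ɤ/ (high-mid), /ʌ/ (low-mid).
The high row has no back member, so the gap is the high back unrounded vowel /ɯ/.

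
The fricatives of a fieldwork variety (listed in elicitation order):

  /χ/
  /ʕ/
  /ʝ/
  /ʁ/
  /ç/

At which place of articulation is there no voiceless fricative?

pharyngeal

Voiceless: /ç/ (palatal), /χ/ (uvular).
Voiced: /ʝ/ (palatal), /ʁ/ (uvular), /ʕ/ (pharyngeal).
Every place of articulation has a voiceless member except pharyngeal, where /ħ/ would be expected.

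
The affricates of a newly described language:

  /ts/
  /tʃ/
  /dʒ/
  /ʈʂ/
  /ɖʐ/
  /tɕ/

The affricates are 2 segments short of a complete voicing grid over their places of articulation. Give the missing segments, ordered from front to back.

place of articulation  voiceless  voiced  
alveolar          ts        —       
postalveolar      tʃ        dʒ      
retroflex         ʈʂ        ɖʐ      
alveolo-palatal   tɕ        —       
Gaps, from front to back: alveolar lacks voiced (/dz/); alveolo-palatal lacks voiced (/dʑ/).

/dz/, /dʑ/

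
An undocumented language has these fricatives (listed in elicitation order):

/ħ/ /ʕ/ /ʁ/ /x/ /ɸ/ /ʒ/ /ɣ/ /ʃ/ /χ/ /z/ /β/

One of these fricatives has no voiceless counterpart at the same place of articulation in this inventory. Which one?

Bilabial: /ɸ/ ~ /β/
Postalveolar: /ʃ/ ~ /ʒ/
Velar: /x/ ~ /ɣ/
Uvular: /χ/ ~ /ʁ/
Pharyngeal: /ħ/ ~ /ʕ/
Alveolar: only /z/ (voiced); no voiceless partner.
So /z/ is the unpaired segment.

/z/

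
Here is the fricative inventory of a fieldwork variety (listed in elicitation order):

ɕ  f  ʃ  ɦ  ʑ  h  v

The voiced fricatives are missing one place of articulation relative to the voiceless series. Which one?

postalveolar

place of articulation  voiceless  voiced  
labiodental       f         v       
postalveolar      ʃ         —       
alveolo-palatal   ɕ         ʑ       
glottal           h         ɦ       
Every place of articulation has a voiced member except postalveolar, where /ʒ/ would be expected.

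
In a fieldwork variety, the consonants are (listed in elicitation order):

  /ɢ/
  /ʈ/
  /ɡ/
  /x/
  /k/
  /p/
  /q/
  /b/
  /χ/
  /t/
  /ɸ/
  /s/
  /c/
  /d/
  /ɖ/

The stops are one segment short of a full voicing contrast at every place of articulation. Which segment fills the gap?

place of articulation  voiceless  voiced  
bilabial          p         b       
alveolar          t         d       
retroflex         ʈ         ɖ       
palatal           c         —       
velar             k         ɡ       
uvular            q         ɢ       
The palatal row has no voiced member, so the gap is the voiced palatal stop /ɟ/.

/ɟ/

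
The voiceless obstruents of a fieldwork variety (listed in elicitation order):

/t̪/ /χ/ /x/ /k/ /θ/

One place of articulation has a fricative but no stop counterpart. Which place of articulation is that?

uvular

Stop: /t̪/ (dental), /k/ (velar).
Fricative: /θ/ (dental), /x/ (velar), /χ/ (uvular).
Every place of articulation has a stop member except uvular, where /q/ would be expected.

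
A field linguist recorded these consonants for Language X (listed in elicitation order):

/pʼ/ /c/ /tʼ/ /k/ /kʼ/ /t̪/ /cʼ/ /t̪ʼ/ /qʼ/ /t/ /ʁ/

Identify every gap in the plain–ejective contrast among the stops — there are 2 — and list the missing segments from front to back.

bilabial: plain —, ejective /pʼ/.
dental: plain /t̪/, ejective /t̪ʼ/.
alveolar: plain /t/, ejective /tʼ/.
palatal: plain /c/, ejective /cʼ/.
velar: plain /k/, ejective /kʼ/.
uvular: plain —, ejective /qʼ/.
Gaps, from front to back: bilabial lacks plain (/p/); uvular lacks plain (/q/).

/p/, /q/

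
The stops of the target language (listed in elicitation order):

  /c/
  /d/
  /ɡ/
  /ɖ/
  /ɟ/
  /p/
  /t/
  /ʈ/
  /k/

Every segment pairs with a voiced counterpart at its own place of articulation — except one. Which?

/p/

Alveolar: /t/ ~ /d/
Retroflex: /ʈ/ ~ /ɖ/
Palatal: /c/ ~ /ɟ/
Velar: /k/ ~ /ɡ/
Bilabial: only /p/ (voiceless); no voiced partner.
So /p/ is the unpaired segment.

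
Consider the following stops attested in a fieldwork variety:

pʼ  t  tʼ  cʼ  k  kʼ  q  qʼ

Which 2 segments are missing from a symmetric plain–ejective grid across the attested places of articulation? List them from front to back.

Plain: /t/ (alveolar), /k/ (velar), /q/ (uvular).
Ejective: /pʼ/ (bilabial), /tʼ/ (alveolar), /cʼ/ (palatal), /kʼ/ (velar), /qʼ/ (uvular).
Gaps, from front to back: bilabial lacks plain (/p/); palatal lacks plain (/c/).

/p/, /c/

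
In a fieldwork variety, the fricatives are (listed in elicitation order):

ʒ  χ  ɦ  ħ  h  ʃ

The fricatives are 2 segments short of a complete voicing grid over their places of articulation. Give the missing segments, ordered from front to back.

Voiceless: /ʃ/ (postalveolar), /χ/ (uvular), /ħ/ (pharyngeal), /h/ (glottal).
Voiced: /ʒ/ (postalveolar), /ɦ/ (glottal).
Gaps, from front to back: uvular lacks voiced (/ʁ/); pharyngeal lacks voiced (/ʕ/).

/ʁ/, /ʕ/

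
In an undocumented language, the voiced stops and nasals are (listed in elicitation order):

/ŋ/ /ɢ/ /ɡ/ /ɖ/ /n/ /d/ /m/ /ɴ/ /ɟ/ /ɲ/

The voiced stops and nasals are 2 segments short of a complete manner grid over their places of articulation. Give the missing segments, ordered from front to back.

/b/, /ɳ/

bilabial: oral stop —, nasal /m/.
alveolar: oral stop /d/, nasal /n/.
retroflex: oral stop /ɖ/, nasal —.
palatal: oral stop /ɟ/, nasal /ɲ/.
velar: oral stop /ɡ/, nasal /ŋ/.
uvular: oral stop /ɢ/, nasal /ɴ/.
Gaps, from front to back: bilabial lacks oral stop (/b/); retroflex lacks nasal (/ɳ/).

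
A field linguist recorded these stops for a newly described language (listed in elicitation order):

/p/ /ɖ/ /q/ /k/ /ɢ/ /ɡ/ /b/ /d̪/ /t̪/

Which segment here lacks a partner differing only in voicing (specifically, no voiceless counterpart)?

Bilabial: /p/ ~ /b/
Dental: /t̪/ ~ /d̪/
Velar: /k/ ~ /ɡ/
Uvular: /q/ ~ /ɢ/
Retroflex: only /ɖ/ (voiced); no voiceless partner.
So /ɖ/ is the unpaired segment.

/ɖ/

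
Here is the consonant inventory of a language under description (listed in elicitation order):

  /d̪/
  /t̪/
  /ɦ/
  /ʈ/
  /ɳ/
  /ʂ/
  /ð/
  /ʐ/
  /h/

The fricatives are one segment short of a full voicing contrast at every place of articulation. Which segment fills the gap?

/θ/

dental: voiceless —, voiced /ð/.
retroflex: voiceless /ʂ/, voiced /ʐ/.
glottal: voiceless /h/, voiced /ɦ/.
The dental row has no voiceless member, so the gap is the voiceless dental fricative /θ/.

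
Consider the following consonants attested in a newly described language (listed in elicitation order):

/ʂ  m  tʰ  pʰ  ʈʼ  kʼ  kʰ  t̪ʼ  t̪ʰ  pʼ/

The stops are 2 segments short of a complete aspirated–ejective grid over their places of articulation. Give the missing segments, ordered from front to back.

/tʼ/, /ʈʰ/

bilabial: aspirated /pʰ/, ejective /pʼ/.
dental: aspirated /t̪ʰ/, ejective /t̪ʼ/.
alveolar: aspirated /tʰ/, ejective —.
retroflex: aspirated —, ejective /ʈʼ/.
velar: aspirated /kʰ/, ejective /kʼ/.
Gaps, from front to back: alveolar lacks ejective (/tʼ/); retroflex lacks aspirated (/ʈʰ/).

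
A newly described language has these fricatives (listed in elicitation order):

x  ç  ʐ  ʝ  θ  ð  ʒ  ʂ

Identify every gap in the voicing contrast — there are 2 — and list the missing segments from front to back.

place of articulation  voiceless  voiced  
dental            θ         ð       
postalveolar      —         ʒ       
retroflex         ʂ         ʐ       
palatal           ç         ʝ       
velar             x         —       
Gaps, from front to back: postalveolar lacks voiceless (/ʃ/); velar lacks voiced (/ɣ/).

/ʃ/, /ɣ/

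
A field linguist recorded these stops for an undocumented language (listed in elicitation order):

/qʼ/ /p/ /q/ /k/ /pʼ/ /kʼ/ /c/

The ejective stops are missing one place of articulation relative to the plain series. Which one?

palatal

place of articulation  plain     ejective
bilabial          p         pʼ      
palatal           c         —       
velar             k         kʼ      
uvular            q         qʼ      
Every place of articulation has an ejective member except palatal, where /cʼ/ would be expected.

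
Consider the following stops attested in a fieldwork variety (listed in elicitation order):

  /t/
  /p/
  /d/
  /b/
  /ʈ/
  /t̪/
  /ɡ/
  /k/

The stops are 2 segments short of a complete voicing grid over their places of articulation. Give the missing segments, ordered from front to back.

Voiceless: /p/ (bilabial), /t̪/ (dental), /t/ (alveolar), /ʈ/ (retroflex), /k/ (velar).
Voiced: /b/ (bilabial), /d/ (alveolar), /ɡ/ (velar).
Gaps, from front to back: dental lacks voiced (/d̪/); retroflex lacks voiced (/ɖ/).

/d̪/, /ɖ/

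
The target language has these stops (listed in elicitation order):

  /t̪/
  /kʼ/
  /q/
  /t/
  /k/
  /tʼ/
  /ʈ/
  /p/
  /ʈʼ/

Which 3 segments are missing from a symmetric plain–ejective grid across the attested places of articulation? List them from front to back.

bilabial: plain /p/, ejective —.
dental: plain /t̪/, ejective —.
alveolar: plain /t/, ejective /tʼ/.
retroflex: plain /ʈ/, ejective /ʈʼ/.
velar: plain /k/, ejective /kʼ/.
uvular: plain /q/, ejective —.
Gaps, from front to back: bilabial lacks ejective (/pʼ/); dental lacks ejective (/t̪ʼ/); uvular lacks ejective (/qʼ/).

/pʼ/, /t̪ʼ/, /qʼ/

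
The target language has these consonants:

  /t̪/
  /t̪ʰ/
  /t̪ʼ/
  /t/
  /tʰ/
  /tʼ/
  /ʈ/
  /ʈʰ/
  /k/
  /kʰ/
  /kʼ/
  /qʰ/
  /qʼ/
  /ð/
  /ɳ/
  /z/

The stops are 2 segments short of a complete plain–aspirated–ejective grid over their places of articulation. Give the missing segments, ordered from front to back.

Plain: /t̪/ (dental), /t/ (alveolar), /ʈ/ (retroflex), /k/ (velar).
Aspirated: /t̪ʰ/ (dental), /tʰ/ (alveolar), /ʈʰ/ (retroflex), /kʰ/ (velar), /qʰ/ (uvular).
Ejective: /t̪ʼ/ (dental), /tʼ/ (alveolar), /kʼ/ (velar), /qʼ/ (uvular).
Gaps, from front to back: retroflex lacks ejective (/ʈʼ/); uvular lacks plain (/q/).

/ʈʼ/, /q/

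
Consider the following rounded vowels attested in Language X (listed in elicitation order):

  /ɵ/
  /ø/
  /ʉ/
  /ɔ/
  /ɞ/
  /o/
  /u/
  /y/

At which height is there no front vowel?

height            front     central   back    
high              y         ʉ         u       
high-mid          ø         ɵ         o       
low-mid           —         ɞ         ɔ       
Every height has a front member except low-mid, where /œ/ would be expected.

low-mid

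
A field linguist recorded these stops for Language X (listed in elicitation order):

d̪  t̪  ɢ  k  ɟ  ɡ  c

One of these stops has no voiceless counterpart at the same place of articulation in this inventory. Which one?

/ɢ/

Dental: /t̪/ ~ /d̪/
Palatal: /c/ ~ /ɟ/
Velar: /k/ ~ /ɡ/
Uvular: only /ɢ/ (voiced); no voiceless partner.
So /ɢ/ is the unpaired segment.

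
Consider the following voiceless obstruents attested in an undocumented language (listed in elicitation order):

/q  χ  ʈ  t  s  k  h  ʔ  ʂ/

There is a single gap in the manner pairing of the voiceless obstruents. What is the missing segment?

/x/

place of articulation  stop      fricative
alveolar          t         s       
retroflex         ʈ         ʂ       
velar             k         —       
uvular            q         χ       
glottal           ʔ         h       
The velar row has no fricative member, so the gap is the velar fricative /x/.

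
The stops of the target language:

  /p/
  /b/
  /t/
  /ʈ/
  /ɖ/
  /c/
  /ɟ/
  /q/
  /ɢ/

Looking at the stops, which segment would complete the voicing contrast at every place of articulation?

Voiceless: /p/ (bilabial), /t/ (alveolar), /ʈ/ (retroflex), /c/ (palatal), /q/ (uvular).
Voiced: /b/ (bilabial), /ɖ/ (retroflex), /ɟ/ (palatal), /ɢ/ (uvular).
The alveolar row has no voiced member, so the gap is the voiced alveolar stop /d/.

/d/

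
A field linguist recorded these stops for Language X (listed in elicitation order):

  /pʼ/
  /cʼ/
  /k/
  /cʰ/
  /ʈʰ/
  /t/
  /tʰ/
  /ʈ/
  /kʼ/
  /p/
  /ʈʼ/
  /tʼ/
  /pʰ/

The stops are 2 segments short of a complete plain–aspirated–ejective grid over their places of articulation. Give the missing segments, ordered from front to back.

Plain: /p/ (bilabial), /t/ (alveolar), /ʈ/ (retroflex), /k/ (velar).
Aspirated: /pʰ/ (bilabial), /tʰ/ (alveolar), /ʈʰ/ (retroflex), /cʰ/ (palatal).
Ejective: /pʼ/ (bilabial), /tʼ/ (alveolar), /ʈʼ/ (retroflex), /cʼ/ (palatal), /kʼ/ (velar).
Gaps, from front to back: palatal lacks plain (/c/); velar lacks aspirated (/kʰ/).

/c/, /kʰ/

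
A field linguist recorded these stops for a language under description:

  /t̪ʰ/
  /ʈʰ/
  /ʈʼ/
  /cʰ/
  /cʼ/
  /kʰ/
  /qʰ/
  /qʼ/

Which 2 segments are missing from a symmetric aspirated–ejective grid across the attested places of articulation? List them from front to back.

/t̪ʼ/, /kʼ/

dental: aspirated /t̪ʰ/, ejective —.
retroflex: aspirated /ʈʰ/, ejective /ʈʼ/.
palatal: aspirated /cʰ/, ejective /cʼ/.
velar: aspirated /kʰ/, ejective —.
uvular: aspirated /qʰ/, ejective /qʼ/.
Gaps, from front to back: dental lacks ejective (/t̪ʼ/); velar lacks ejective (/kʼ/).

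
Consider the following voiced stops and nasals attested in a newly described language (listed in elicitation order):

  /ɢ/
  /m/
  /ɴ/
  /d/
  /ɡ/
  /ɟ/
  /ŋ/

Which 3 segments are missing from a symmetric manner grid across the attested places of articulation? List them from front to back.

/b/, /n/, /ɲ/

place of articulation  oral stop  nasal   
bilabial          —         m       
alveolar          d         —       
palatal           ɟ         —       
velar             ɡ         ŋ       
uvular            ɢ         ɴ       
Gaps, from front to back: bilabial lacks oral stop (/b/); alveolar lacks nasal (/n/); palatal lacks nasal (/ɲ/).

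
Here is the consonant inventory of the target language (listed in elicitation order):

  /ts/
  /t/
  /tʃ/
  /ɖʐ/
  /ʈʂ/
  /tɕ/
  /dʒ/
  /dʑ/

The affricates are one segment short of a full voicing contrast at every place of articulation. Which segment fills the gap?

/dz/

Voiceless: /ts/ (alveolar), /tʃ/ (postalveolar), /ʈʂ/ (retroflex), /tɕ/ (alveolo-palatal).
Voiced: /dʒ/ (postalveolar), /ɖʐ/ (retroflex), /dʑ/ (alveolo-palatal).
The alveolar row has no voiced member, so the gap is the voiced alveolar affricate /dz/.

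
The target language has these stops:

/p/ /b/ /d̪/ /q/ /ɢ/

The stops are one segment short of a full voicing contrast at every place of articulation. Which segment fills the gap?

bilabial: voiceless /p/, voiced /b/.
dental: voiceless —, voiced /d̪/.
uvular: voiceless /q/, voiced /ɢ/.
The dental row has no voiceless member, so the gap is the voiceless dental stop /t̪/.

/t̪/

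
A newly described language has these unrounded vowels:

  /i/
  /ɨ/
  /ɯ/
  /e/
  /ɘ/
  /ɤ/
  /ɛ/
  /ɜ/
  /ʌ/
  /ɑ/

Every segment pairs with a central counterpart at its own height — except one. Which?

High: /i/ ~ /ɨ/ ~ /ɯ/
High-mid: /e/ ~ /ɘ/ ~ /ɤ/
Low-mid: /ɛ/ ~ /ɜ/ ~ /ʌ/
Low: only /ɑ/ (back); no central partner.
So /ɑ/ is the unpaired segment.

/ɑ/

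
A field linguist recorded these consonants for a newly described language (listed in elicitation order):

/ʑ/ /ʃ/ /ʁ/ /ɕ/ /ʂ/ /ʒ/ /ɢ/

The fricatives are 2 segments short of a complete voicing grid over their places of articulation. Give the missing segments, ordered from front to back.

/ʐ/, /χ/

postalveolar: voiceless /ʃ/, voiced /ʒ/.
retroflex: voiceless /ʂ/, voiced —.
alveolo-palatal: voiceless /ɕ/, voiced /ʑ/.
uvular: voiceless —, voiced /ʁ/.
Gaps, from front to back: retroflex lacks voiced (/ʐ/); uvular lacks voiceless (/χ/).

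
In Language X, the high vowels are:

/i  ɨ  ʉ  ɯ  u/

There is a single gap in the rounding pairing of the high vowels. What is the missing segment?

front: unrounded /i/, rounded —.
central: unrounded /ɨ/, rounded /ʉ/.
back: unrounded /ɯ/, rounded /u/.
The front row has no rounded member, so the gap is the front rounded vowel /y/.

/y/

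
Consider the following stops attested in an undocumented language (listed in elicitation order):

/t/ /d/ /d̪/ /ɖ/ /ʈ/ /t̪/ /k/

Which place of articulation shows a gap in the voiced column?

dental: voiceless /t̪/, voiced /d̪/.
alveolar: voiceless /t/, voiced /d/.
retroflex: voiceless /ʈ/, voiced /ɖ/.
velar: voiceless /k/, voiced —.
Every place of articulation has a voiced member except velar, where /ɡ/ would be expected.

velar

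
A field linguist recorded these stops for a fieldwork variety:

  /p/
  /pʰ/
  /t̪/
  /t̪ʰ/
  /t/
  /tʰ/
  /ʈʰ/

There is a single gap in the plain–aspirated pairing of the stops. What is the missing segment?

Plain: /p/ (bilabial), /t̪/ (dental), /t/ (alveolar).
Aspirated: /pʰ/ (bilabial), /t̪ʰ/ (dental), /tʰ/ (alveolar), /ʈʰ/ (retroflex).
The retroflex row has no plain member, so the gap is the plain retroflex stop /ʈ/.

/ʈ/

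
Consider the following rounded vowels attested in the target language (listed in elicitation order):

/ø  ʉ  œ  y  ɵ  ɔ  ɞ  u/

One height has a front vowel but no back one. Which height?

high-mid

height            front     central   back    
high              y         ʉ         u       
high-mid          ø         ɵ         —       
low-mid           œ         ɞ         ɔ       
Every height has a back member except high-mid, where /o/ would be expected.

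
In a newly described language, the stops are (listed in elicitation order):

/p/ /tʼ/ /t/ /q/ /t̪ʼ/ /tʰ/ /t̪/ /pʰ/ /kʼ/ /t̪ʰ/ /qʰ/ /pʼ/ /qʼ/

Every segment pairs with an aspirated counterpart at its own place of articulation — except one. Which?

/kʼ/

Bilabial: /p/ ~ /pʰ/ ~ /pʼ/
Dental: /t̪/ ~ /t̪ʰ/ ~ /t̪ʼ/
Alveolar: /t/ ~ /tʰ/ ~ /tʼ/
Uvular: /q/ ~ /qʰ/ ~ /qʼ/
Velar: only /kʼ/ (ejective); no aspirated partner.
So /kʼ/ is the unpaired segment.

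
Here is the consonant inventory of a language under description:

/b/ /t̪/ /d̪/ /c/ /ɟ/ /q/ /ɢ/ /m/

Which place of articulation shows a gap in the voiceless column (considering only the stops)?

bilabial

place of articulation  voiceless  voiced  
bilabial          —         b       
dental            t̪        d̪      
palatal           c         ɟ       
uvular            q         ɢ       
Every place of articulation has a voiceless member except bilabial, where /p/ would be expected.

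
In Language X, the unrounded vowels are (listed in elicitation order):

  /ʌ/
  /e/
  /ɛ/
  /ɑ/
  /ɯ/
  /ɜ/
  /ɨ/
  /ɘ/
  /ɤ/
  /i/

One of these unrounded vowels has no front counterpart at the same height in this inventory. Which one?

/ɑ/

High: /i/ ~ /ɨ/ ~ /ɯ/
High-mid: /e/ ~ /ɘ/ ~ /ɤ/
Low-mid: /ɛ/ ~ /ɜ/ ~ /ʌ/
Low: only /ɑ/ (back); no front partner.
So /ɑ/ is the unpaired segment.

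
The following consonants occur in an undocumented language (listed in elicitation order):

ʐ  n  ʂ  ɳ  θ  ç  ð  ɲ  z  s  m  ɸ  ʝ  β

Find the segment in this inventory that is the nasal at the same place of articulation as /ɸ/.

/m/

/ɸ/ is a voiceless bilabial fricative.
The nasal at the same place is a bilabial nasal — in this inventory, /m/.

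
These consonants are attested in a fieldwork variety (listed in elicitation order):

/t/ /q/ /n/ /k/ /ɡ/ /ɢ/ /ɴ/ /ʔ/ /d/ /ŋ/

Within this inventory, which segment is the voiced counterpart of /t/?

/d/

/t/ is a voiceless alveolar stop.
The voiced counterpart is a voiced alveolar stop — in this inventory, /d/.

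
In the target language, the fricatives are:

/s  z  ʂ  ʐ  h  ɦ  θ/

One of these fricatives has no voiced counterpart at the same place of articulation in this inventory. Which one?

Alveolar: /s/ ~ /z/
Retroflex: /ʂ/ ~ /ʐ/
Glottal: /h/ ~ /ɦ/
Dental: only /θ/ (voiceless); no voiced partner.
So /θ/ is the unpaired segment.

/θ/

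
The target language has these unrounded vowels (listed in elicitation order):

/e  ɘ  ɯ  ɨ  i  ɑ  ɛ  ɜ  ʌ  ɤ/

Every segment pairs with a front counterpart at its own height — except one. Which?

High: /i/ ~ /ɨ/ ~ /ɯ/
High-mid: /e/ ~ /ɘ/ ~ /ɤ/
Low-mid: /ɛ/ ~ /ɜ/ ~ /ʌ/
Low: only /ɑ/ (back); no front partner.
So /ɑ/ is the unpaired segment.

/ɑ/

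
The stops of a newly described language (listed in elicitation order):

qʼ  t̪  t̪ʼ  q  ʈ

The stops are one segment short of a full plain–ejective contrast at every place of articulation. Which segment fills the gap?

place of articulation  plain     ejective
dental            t̪        t̪ʼ     
retroflex         ʈ         —       
uvular            q         qʼ      
The retroflex row has no ejective member, so the gap is the ejective retroflex stop /ʈʼ/.

/ʈʼ/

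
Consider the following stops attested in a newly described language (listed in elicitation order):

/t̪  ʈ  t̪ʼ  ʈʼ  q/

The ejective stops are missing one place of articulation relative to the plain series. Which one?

dental: plain /t̪/, ejective /t̪ʼ/.
retroflex: plain /ʈ/, ejective /ʈʼ/.
uvular: plain /q/, ejective —.
Every place of articulation has an ejective member except uvular, where /qʼ/ would be expected.

uvular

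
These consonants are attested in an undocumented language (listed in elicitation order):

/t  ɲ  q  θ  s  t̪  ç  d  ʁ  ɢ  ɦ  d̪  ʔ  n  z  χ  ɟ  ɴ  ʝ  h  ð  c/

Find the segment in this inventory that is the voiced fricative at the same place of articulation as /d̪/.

/ð/

/d̪/ is a voiced dental stop.
The voiced fricative at the same place is a voiced dental fricative — in this inventory, /ð/.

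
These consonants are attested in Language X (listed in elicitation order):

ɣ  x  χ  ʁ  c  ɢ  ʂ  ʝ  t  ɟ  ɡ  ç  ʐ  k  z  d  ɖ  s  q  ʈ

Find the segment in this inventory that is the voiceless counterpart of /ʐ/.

/ʂ/

/ʐ/ is a voiced retroflex fricative.
The voiceless counterpart is a voiceless retroflex fricative — in this inventory, /ʂ/.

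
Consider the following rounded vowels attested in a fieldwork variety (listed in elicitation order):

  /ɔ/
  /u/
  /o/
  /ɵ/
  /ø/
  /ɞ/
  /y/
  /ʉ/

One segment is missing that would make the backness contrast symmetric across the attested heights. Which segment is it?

/œ/

Front: /y/ (high), /ø/ (high-mid).
Central: /ʉ/ (high), /ɵ/ (high-mid), /ɞ/ (low-mid).
Back: /u/ (high), /o/ (high-mid), /ɔ/ (low-mid).
The low-mid row has no front member, so the gap is the low-mid front rounded vowel /œ/.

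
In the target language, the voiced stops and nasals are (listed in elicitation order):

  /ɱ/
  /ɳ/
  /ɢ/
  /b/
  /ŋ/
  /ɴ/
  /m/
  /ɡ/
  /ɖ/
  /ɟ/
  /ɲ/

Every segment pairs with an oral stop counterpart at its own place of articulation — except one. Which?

/ɱ/

Bilabial: /b/ ~ /m/
Retroflex: /ɖ/ ~ /ɳ/
Palatal: /ɟ/ ~ /ɲ/
Velar: /ɡ/ ~ /ŋ/
Uvular: /ɢ/ ~ /ɴ/
Labiodental: only /ɱ/ (nasal); no oral stop partner.
So /ɱ/ is the unpaired segment.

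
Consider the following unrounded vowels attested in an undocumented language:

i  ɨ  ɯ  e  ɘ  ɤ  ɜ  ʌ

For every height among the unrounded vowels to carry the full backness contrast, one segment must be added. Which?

Front: /i/ (high), /e/ (high-mid).
Central: /ɨ/ (high), /ɘ/ (high-mid), /ɜ/ (low-mid).
Back: /ɯ/ (high), /ɤ/ (high-mid), /ʌ/ (low-mid).
The low-mid row has no front member, so the gap is the low-mid front unrounded vowel /ɛ/.

/ɛ/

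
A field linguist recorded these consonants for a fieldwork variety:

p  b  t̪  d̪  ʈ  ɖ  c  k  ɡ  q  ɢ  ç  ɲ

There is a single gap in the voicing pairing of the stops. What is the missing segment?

Voiceless: /p/ (bilabial), /t̪/ (dental), /ʈ/ (retroflex), /c/ (palatal), /k/ (velar), /q/ (uvular).
Voiced: /b/ (bilabial), /d̪/ (dental), /ɖ/ (retroflex), /ɡ/ (velar), /ɢ/ (uvular).
The palatal row has no voiced member, so the gap is the voiced palatal stop /ɟ/.

/ɟ/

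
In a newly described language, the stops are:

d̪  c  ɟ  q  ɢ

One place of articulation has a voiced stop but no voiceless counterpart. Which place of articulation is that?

place of articulation  voiceless  voiced  
dental            —         d̪      
palatal           c         ɟ       
uvular            q         ɢ       
Every place of articulation has a voiceless member except dental, where /t̪/ would be expected.

dental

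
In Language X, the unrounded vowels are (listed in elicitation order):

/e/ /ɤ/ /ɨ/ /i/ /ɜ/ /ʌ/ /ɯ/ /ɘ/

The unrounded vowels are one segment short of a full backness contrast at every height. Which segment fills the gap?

/ɛ/

height            front     central   back    
high              i         ɨ         ɯ       
high-mid          e         ɘ         ɤ       
low-mid           —         ɜ         ʌ       
The low-mid row has no front member, so the gap is the low-mid front unrounded vowel /ɛ/.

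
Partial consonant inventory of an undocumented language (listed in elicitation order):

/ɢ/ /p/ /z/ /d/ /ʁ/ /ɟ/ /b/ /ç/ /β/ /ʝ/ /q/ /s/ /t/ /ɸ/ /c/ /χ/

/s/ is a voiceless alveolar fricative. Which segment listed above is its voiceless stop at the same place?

/t/

The voiceless stop at the same place is a voiceless alveolar stop — in this inventory, /t/.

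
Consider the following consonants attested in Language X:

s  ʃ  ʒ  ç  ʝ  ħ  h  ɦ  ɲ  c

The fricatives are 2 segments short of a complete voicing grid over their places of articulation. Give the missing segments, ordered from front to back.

/z/, /ʕ/

place of articulation  voiceless  voiced  
alveolar          s         —       
postalveolar      ʃ         ʒ       
palatal           ç         ʝ       
pharyngeal        ħ         —       
glottal           h         ɦ       
Gaps, from front to back: alveolar lacks voiced (/z/); pharyngeal lacks voiced (/ʕ/).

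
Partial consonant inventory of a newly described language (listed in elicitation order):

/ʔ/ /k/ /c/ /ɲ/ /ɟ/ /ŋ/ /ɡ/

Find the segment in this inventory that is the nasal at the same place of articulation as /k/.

/ŋ/

/k/ is a voiceless velar stop.
The nasal at the same place is a velar nasal — in this inventory, /ŋ/.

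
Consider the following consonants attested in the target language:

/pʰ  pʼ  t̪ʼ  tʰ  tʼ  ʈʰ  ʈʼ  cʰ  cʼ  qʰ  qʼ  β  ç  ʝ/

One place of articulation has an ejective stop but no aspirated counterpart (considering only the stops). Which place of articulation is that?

place of articulation  aspirated  ejective
bilabial          pʰ        pʼ      
dental            —         t̪ʼ     
alveolar          tʰ        tʼ      
retroflex         ʈʰ        ʈʼ      
palatal           cʰ        cʼ      
uvular            qʰ        qʼ      
Every place of articulation has an aspirated member except dental, where /t̪ʰ/ would be expected.

dental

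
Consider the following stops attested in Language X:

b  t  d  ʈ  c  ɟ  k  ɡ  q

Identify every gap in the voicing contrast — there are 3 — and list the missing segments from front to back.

/p/, /ɖ/, /ɢ/

Voiceless: /t/ (alveolar), /ʈ/ (retroflex), /c/ (palatal), /k/ (velar), /q/ (uvular).
Voiced: /b/ (bilabial), /d/ (alveolar), /ɟ/ (palatal), /ɡ/ (velar).
Gaps, from front to back: bilabial lacks voiceless (/p/); retroflex lacks voiced (/ɖ/); uvular lacks voiced (/ɢ/).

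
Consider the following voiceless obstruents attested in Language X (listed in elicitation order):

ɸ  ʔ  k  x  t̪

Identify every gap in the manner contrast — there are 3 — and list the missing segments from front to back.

/p/, /θ/, /h/

place of articulation  stop      fricative
bilabial          —         ɸ       
dental            t̪        —       
velar             k         x       
glottal           ʔ         —       
Gaps, from front to back: bilabial lacks stop (/p/); dental lacks fricative (/θ/); glottal lacks fricative (/h/).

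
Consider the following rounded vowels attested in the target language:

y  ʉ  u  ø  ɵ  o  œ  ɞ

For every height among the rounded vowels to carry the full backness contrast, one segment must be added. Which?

/ɔ/

height            front     central   back    
high              y         ʉ         u       
high-mid          ø         ɵ         o       
low-mid           œ         ɞ         —       
The low-mid row has no back member, so the gap is the low-mid back rounded vowel /ɔ/.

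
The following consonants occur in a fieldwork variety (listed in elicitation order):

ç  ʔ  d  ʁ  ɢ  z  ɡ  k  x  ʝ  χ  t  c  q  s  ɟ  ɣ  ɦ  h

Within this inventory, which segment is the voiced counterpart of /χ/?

/χ/ is a voiceless uvular fricative.
The voiced counterpart is a voiced uvular fricative — in this inventory, /ʁ/.

/ʁ/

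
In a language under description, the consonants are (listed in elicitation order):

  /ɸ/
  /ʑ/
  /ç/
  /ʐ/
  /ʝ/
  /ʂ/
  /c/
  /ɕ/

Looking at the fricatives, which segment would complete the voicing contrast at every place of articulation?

/β/

bilabial: voiceless /ɸ/, voiced —.
retroflex: voiceless /ʂ/, voiced /ʐ/.
alveolo-palatal: voiceless /ɕ/, voiced /ʑ/.
palatal: voiceless /ç/, voiced /ʝ/.
The bilabial row has no voiced member, so the gap is the voiced bilabial fricative /β/.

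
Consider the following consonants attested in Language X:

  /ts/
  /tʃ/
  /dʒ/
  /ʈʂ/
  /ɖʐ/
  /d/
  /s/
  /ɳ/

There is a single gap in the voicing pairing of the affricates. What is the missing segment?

place of articulation  voiceless  voiced  
alveolar          ts        —       
postalveolar      tʃ        dʒ      
retroflex         ʈʂ        ɖʐ      
The alveolar row has no voiced member, so the gap is the voiced alveolar affricate /dz/.

/dz/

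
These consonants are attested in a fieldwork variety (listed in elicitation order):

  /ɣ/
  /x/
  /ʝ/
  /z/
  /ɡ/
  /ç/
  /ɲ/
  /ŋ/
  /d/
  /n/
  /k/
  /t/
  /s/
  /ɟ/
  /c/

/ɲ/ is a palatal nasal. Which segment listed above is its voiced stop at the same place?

The voiced stop at the same place is a voiced palatal stop — in this inventory, /ɟ/.

/ɟ/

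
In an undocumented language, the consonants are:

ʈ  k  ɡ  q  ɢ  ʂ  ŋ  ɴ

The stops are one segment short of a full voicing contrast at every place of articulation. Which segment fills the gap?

/ɖ/

place of articulation  voiceless  voiced  
retroflex         ʈ         —       
velar             k         ɡ       
uvular            q         ɢ       
The retroflex row has no voiced member, so the gap is the voiced retroflex stop /ɖ/.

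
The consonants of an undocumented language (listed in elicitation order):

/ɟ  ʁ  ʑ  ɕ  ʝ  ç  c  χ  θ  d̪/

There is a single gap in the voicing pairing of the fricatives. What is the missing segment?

/ð/

dental: voiceless /θ/, voiced —.
alveolo-palatal: voiceless /ɕ/, voiced /ʑ/.
palatal: voiceless /ç/, voiced /ʝ/.
uvular: voiceless /χ/, voiced /ʁ/.
The dental row has no voiced member, so the gap is the voiced dental fricative /ð/.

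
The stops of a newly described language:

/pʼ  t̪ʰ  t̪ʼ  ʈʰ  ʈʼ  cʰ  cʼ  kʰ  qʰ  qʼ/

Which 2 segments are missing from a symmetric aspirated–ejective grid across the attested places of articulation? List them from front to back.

bilabial: aspirated —, ejective /pʼ/.
dental: aspirated /t̪ʰ/, ejective /t̪ʼ/.
retroflex: aspirated /ʈʰ/, ejective /ʈʼ/.
palatal: aspirated /cʰ/, ejective /cʼ/.
velar: aspirated /kʰ/, ejective —.
uvular: aspirated /qʰ/, ejective /qʼ/.
Gaps, from front to back: bilabial lacks aspirated (/pʰ/); velar lacks ejective (/kʼ/).

/pʰ/, /kʼ/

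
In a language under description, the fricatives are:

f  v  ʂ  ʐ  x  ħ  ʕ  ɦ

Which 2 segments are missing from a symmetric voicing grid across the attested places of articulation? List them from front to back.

labiodental: voiceless /f/, voiced /v/.
retroflex: voiceless /ʂ/, voiced /ʐ/.
velar: voiceless /x/, voiced —.
pharyngeal: voiceless /ħ/, voiced /ʕ/.
glottal: voiceless —, voiced /ɦ/.
Gaps, from front to back: velar lacks voiced (/ɣ/); glottal lacks voiceless (/h/).

/ɣ/, /h/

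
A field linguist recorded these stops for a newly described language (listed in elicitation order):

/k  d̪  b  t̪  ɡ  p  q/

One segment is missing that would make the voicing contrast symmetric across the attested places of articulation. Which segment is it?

place of articulation  voiceless  voiced  
bilabial          p         b       
dental            t̪        d̪      
velar             k         ɡ       
uvular            q         —       
The uvular row has no voiced member, so the gap is the voiced uvular stop /ɢ/.

/ɢ/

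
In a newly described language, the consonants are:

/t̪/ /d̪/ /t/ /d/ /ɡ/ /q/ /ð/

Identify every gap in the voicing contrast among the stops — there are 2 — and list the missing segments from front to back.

dental: voiceless /t̪/, voiced /d̪/.
alveolar: voiceless /t/, voiced /d/.
velar: voiceless —, voiced /ɡ/.
uvular: voiceless /q/, voiced —.
Gaps, from front to back: velar lacks voiceless (/k/); uvular lacks voiced (/ɢ/).

/k/, /ɢ/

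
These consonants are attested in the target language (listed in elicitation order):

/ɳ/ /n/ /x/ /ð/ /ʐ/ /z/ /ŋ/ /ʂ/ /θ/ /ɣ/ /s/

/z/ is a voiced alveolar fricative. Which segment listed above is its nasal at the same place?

/n/

The nasal at the same place is an alveolar nasal — in this inventory, /n/.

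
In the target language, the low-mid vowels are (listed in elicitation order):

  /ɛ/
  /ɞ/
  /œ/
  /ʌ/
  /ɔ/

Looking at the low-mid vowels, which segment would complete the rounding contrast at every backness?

backness          unrounded  rounded 
front             ɛ         œ       
central           —         ɞ       
back              ʌ         ɔ       
The central row has no unrounded member, so the gap is the central unrounded vowel /ɜ/.

/ɜ/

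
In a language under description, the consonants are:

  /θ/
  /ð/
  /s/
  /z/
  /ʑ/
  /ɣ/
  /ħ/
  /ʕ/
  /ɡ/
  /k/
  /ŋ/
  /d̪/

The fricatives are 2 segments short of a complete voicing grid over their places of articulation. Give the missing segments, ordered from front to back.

Voiceless: /θ/ (dental), /s/ (alveolar), /ħ/ (pharyngeal).
Voiced: /ð/ (dental), /z/ (alveolar), /ʑ/ (alveolo-palatal), /ɣ/ (velar), /ʕ/ (pharyngeal).
Gaps, from front to back: alveolo-palatal lacks voiceless (/ɕ/); velar lacks voiceless (/x/).

/ɕ/, /x/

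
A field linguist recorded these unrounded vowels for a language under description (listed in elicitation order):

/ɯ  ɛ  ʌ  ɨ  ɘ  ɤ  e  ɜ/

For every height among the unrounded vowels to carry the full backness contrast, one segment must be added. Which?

high: front —, central /ɨ/, back /ɯ/.
high-mid: front /e/, central /ɘ/, back /ɤ/.
low-mid: front /ɛ/, central /ɜ/, back /ʌ/.
The high row has no front member, so the gap is the high front unrounded vowel /i/.

/i/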